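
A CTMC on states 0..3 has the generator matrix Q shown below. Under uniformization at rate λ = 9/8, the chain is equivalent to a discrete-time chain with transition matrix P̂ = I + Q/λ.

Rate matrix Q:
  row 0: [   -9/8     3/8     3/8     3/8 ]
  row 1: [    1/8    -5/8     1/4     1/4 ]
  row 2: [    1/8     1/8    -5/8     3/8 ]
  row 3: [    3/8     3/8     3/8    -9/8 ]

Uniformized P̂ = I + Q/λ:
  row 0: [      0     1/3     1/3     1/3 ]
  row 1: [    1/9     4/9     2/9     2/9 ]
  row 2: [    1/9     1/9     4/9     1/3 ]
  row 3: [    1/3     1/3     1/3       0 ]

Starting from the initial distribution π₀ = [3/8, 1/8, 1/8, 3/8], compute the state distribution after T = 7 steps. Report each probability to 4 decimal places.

π = [0.1452, 0.2903, 0.3387, 0.2258]

t=0: π = [0.3750, 0.1250, 0.1250, 0.3750]
t=1: π = [0.1528, 0.3194, 0.3333, 0.1944]
t=2: π = [0.1373, 0.2948, 0.3349, 0.2330]
t=3: π = [0.1476, 0.2917, 0.3378, 0.2229]
t=4: π = [0.1442, 0.2907, 0.3385, 0.2266]
t=5: π = [0.1454, 0.2904, 0.3386, 0.2255]
t=6: π = [0.1451, 0.2903, 0.3387, 0.2259]
t=7: π = [0.1452, 0.2903, 0.3387, 0.2258]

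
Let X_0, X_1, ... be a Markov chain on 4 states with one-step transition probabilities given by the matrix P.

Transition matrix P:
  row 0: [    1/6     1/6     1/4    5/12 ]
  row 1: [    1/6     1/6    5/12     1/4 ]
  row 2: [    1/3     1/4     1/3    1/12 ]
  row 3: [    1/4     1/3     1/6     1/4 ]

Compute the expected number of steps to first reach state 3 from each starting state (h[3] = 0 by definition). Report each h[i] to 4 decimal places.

h = [3.5455, 4.3636, 4.9091, 0.0000]

First-step conditioning: h[3] = 0; for i ≠ 3, h[i] = 1 + Σ_k P[i][k]·h[k].
  h[0] = 1 + 1/6·h[0] + 1/6·h[1] + 1/4·h[2]
  h[1] = 1 + 1/6·h[0] + 1/6·h[1] + 5/12·h[2]
  h[2] = 1 + 1/3·h[0] + 1/4·h[1] + 1/3·h[2]
Solving the 3×3 linear system over states ≠ 3 gives exactly h = [39/11, 48/11, 54/11, 0] (h[3] = 0 is the target).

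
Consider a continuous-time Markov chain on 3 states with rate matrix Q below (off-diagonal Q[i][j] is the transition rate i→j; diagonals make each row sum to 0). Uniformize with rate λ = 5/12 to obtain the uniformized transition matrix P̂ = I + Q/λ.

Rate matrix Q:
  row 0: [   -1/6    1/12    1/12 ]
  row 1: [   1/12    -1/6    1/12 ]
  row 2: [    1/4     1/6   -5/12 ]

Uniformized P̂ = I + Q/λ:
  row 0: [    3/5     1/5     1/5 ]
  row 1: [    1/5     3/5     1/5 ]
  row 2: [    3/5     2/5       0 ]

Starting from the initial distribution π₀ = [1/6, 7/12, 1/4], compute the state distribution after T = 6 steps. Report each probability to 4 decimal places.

t=0: π = [0.1667, 0.5833, 0.2500]
t=1: π = [0.3667, 0.4833, 0.1500]
t=2: π = [0.4067, 0.4233, 0.1700]
t=3: π = [0.4307, 0.4033, 0.1660]
t=4: π = [0.4387, 0.3945, 0.1668]
t=5: π = [0.4422, 0.3912, 0.1666]
t=6: π = [0.4435, 0.3898, 0.1667]

π = [0.4435, 0.3898, 0.1667]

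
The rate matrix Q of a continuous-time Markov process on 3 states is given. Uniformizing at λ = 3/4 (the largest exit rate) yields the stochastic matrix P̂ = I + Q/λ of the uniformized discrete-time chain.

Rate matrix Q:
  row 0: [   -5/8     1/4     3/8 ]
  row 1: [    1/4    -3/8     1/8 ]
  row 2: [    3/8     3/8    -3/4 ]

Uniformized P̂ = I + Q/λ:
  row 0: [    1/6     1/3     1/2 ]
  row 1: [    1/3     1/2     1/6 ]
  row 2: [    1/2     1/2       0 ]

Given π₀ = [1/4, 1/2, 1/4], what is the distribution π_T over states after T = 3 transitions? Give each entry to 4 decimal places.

t=0: π = [0.2500, 0.5000, 0.2500]
t=1: π = [0.3333, 0.4583, 0.2083]
t=2: π = [0.3125, 0.4444, 0.2431]
t=3: π = [0.3218, 0.4479, 0.2303]

π = [0.3218, 0.4479, 0.2303]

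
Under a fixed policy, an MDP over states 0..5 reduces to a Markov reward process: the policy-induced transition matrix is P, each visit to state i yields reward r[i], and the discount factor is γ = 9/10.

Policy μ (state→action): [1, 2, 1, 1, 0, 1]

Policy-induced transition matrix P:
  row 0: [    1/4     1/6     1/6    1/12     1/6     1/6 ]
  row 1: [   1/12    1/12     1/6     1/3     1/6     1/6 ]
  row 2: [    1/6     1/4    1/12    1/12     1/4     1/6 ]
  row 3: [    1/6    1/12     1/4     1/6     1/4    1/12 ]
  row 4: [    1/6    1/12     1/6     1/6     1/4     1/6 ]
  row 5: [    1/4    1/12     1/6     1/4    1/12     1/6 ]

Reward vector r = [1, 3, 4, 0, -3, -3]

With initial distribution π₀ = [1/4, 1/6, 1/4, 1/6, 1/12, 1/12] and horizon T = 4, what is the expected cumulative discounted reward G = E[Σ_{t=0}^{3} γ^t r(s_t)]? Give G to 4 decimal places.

t=0: π = [0.2500, 0.1667, 0.2500, 0.1667, 0.0833, 0.0833], E[r] = 1.2500, γ^t·E[r] = 1.250000, running G = 1.250000
t=1: π = [0.1806, 0.1458, 0.1597, 0.1597, 0.2014, 0.1528], E[r] = 0.1944, γ^t·E[r] = 0.175000, running G = 1.425000
t=2: π = [0.1823, 0.1250, 0.1667, 0.1753, 0.1973, 0.1534], E[r] = 0.1719, γ^t·E[r] = 0.139219, running G = 1.564219
t=3: π = [0.1842, 0.1263, 0.1674, 0.1712, 0.1988, 0.1521], E[r] = 0.1800, γ^t·E[r] = 0.131238, running G = 1.695457

G = 1.6955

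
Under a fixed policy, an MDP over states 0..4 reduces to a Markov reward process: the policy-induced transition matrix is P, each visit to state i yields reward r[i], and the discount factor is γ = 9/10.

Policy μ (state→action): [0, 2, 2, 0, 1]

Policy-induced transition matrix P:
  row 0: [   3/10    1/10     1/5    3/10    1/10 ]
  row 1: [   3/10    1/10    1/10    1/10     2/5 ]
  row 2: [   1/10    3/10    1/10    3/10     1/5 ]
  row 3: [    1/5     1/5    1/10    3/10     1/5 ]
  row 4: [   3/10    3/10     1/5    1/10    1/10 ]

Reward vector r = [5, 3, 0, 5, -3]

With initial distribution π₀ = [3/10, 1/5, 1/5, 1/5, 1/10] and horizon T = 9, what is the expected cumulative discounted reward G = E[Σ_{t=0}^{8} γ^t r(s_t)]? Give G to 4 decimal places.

t=0: π = [0.3000, 0.2000, 0.2000, 0.2000, 0.1000], E[r] = 2.8000, γ^t·E[r] = 2.800000, running G = 2.800000
t=1: π = [0.2400, 0.1800, 0.1400, 0.2400, 0.2000], E[r] = 2.3400, γ^t·E[r] = 2.106000, running G = 4.906000
t=2: π = [0.2480, 0.1920, 0.1440, 0.2240, 0.1920], E[r] = 2.3600, γ^t·E[r] = 1.911600, running G = 6.817600
t=3: π = [0.2488, 0.1896, 0.1440, 0.2232, 0.1944], E[r] = 2.3456, γ^t·E[r] = 1.709942, running G = 8.527542
t=4: π = [0.2489, 0.1900, 0.1443, 0.2232, 0.1936], E[r] = 2.3496, γ^t·E[r] = 1.541573, running G = 10.069115
t=5: π = [0.2488, 0.1899, 0.1442, 0.2233, 0.1938], E[r] = 2.3489, γ^t·E[r] = 1.387023, running G = 11.456138
t=6: π = [0.2488, 0.1899, 0.1443, 0.2233, 0.1937], E[r] = 2.3491, γ^t·E[r] = 1.248391, running G = 12.704529
t=7: π = [0.2488, 0.1899, 0.1443, 0.2233, 0.1937], E[r] = 2.3490, γ^t·E[r] = 1.123535, running G = 13.828064
t=8: π = [0.2488, 0.1899, 0.1443, 0.2233, 0.1937], E[r] = 2.3490, γ^t·E[r] = 1.011185, running G = 14.839249

G = 14.8392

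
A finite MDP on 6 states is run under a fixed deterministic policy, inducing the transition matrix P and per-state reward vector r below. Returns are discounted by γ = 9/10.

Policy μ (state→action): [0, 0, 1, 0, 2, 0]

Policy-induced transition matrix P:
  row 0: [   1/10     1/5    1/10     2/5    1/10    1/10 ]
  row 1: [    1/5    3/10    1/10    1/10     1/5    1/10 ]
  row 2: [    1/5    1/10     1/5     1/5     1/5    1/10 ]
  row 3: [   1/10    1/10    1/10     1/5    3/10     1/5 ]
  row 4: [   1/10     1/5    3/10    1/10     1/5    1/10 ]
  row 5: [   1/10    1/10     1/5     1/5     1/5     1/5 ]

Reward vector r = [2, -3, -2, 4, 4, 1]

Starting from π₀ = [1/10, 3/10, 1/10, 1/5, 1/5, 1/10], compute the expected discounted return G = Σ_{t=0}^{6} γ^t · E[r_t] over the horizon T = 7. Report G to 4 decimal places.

t=0: π = [0.1000, 0.3000, 0.1000, 0.2000, 0.2000, 0.1000], E[r] = 0.8000, γ^t·E[r] = 0.800000, running G = 0.800000
t=1: π = [0.1400, 0.1900, 0.1600, 0.1700, 0.2100, 0.1300], E[r] = 1.0400, γ^t·E[r] = 0.936000, running G = 1.736000
t=2: π = [0.1350, 0.1730, 0.1710, 0.1880, 0.2030, 0.1300], E[r] = 1.1030, γ^t·E[r] = 0.893430, running G = 2.629430
t=3: π = [0.1344, 0.1684, 0.1707, 0.1894, 0.2053, 0.1318], E[r] = 1.1328, γ^t·E[r] = 0.825811, running G = 3.455241
t=4: π = [0.1339, 0.1677, 0.1713, 0.1895, 0.2055, 0.1321], E[r] = 1.1344, γ^t·E[r] = 0.744286, running G = 4.199528
t=5: π = [0.1339, 0.1675, 0.1714, 0.1895, 0.2056, 0.1322], E[r] = 1.1348, γ^t·E[r] = 0.670067, running G = 4.869594
t=6: π = [0.1339, 0.1674, 0.1715, 0.1895, 0.2056, 0.1322], E[r] = 1.1348, γ^t·E[r] = 0.603087, running G = 5.472681

G = 5.4727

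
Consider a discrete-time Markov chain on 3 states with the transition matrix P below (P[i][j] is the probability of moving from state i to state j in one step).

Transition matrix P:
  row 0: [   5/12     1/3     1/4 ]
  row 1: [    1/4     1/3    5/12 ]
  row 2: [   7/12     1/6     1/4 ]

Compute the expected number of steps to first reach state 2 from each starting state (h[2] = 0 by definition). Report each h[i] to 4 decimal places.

First-step conditioning: h[2] = 0; for i ≠ 2, h[i] = 1 + Σ_k P[i][k]·h[k].
  h[0] = 1 + 5/12·h[0] + 1/3·h[1]
  h[1] = 1 + 1/4·h[0] + 1/3·h[1]
Solving the 2×2 linear system over states ≠ 2 gives exactly h = [36/11, 30/11, 0] (h[2] = 0 is the target).

h = [3.2727, 2.7273, 0.0000]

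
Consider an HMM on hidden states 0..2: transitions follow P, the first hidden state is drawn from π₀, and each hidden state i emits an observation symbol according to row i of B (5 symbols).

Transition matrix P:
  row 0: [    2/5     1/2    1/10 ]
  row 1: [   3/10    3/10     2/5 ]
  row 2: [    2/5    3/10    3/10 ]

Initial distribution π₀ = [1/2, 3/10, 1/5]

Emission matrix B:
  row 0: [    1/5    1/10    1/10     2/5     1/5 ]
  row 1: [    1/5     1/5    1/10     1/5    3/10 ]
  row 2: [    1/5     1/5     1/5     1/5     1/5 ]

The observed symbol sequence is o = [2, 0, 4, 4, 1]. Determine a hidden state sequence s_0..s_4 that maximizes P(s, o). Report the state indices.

path = [0, 0, 1, 1, 2]

t=0: δ = [5.000e-02, 3.000e-02, 4.000e-02]  (obs o_0=2)
t=1: δ = [4.000e-03, 5.000e-03, 2.400e-03]  ψ = [0, 0, 1]  (obs o_1=0)
t=2: δ = [3.200e-04, 6.000e-04, 4.000e-04]  ψ = [0, 0, 1]  (obs o_2=4)
t=3: δ = [3.600e-05, 5.400e-05, 4.800e-05]  ψ = [1, 1, 1]  (obs o_3=4)
t=4: δ = [1.920e-06, 3.600e-06, 4.320e-06]  ψ = [2, 0, 1]  (obs o_4=1)
backtrack: best end state = 2; path = [0, 0, 1, 1, 2]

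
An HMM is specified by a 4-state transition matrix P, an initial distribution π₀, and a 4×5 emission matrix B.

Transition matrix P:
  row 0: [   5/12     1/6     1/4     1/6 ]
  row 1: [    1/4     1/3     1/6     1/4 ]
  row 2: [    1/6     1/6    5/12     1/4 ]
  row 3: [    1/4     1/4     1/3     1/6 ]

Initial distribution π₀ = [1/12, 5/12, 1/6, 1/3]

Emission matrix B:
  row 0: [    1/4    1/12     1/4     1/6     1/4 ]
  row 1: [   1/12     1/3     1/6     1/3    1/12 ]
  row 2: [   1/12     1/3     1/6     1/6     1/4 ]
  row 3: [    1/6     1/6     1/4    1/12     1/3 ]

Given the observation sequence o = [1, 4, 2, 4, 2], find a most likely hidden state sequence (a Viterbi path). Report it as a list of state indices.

t=0: δ = [6.944e-03, 1.389e-01, 5.556e-02, 5.556e-02]  (obs o_0=1)
t=1: δ = [8.681e-03, 3.858e-03, 5.787e-03, 1.157e-02]  ψ = [1, 1, 1, 1]  (obs o_1=4)
t=2: δ = [9.042e-04, 4.823e-04, 6.430e-04, 4.823e-04]  ψ = [0, 3, 3, 3]  (obs o_2=2)
t=3: δ = [9.419e-05, 1.340e-05, 6.698e-05, 5.358e-05]  ψ = [0, 1, 2, 2]  (obs o_3=4)
t=4: δ = [9.811e-06, 2.616e-06, 4.651e-06, 4.186e-06]  ψ = [0, 0, 2, 2]  (obs o_4=2)
backtrack: best end state = 0; path = [1, 0, 0, 0, 0]

path = [1, 0, 0, 0, 0]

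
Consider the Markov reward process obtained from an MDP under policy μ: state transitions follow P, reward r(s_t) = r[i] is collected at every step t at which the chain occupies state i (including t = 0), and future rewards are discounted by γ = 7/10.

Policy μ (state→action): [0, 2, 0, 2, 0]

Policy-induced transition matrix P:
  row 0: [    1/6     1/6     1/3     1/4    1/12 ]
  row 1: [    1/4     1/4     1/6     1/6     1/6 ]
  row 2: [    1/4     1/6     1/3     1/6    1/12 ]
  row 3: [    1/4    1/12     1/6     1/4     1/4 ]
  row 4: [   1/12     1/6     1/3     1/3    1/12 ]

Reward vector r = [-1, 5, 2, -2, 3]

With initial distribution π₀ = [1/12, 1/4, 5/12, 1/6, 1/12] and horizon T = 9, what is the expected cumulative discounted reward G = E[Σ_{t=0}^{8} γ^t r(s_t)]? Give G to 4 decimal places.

G = 4.3642

t=0: π = [0.0833, 0.2500, 0.4167, 0.1667, 0.0833], E[r] = 1.9167, γ^t·E[r] = 1.916667, running G = 1.916667
t=1: π = [0.2292, 0.1736, 0.2639, 0.2014, 0.1319], E[r] = 1.1597, γ^t·E[r] = 0.811806, running G = 2.728472
t=2: π = [0.2089, 0.1644, 0.2708, 0.2245, 0.1314], E[r] = 1.0995, γ^t·E[r] = 0.538773, running G = 3.267245
t=3: π = [0.2107, 0.1617, 0.2685, 0.2247, 0.1345], E[r] = 1.0886, γ^t·E[r] = 0.373386, running G = 3.640632
t=4: π = [0.2100, 0.1614, 0.2689, 0.2254, 0.1343], E[r] = 1.0870, γ^t·E[r] = 0.260981, running G = 3.901612
t=5: π = [0.2101, 0.1613, 0.2689, 0.2253, 0.1343], E[r] = 1.0867, γ^t·E[r] = 0.182641, running G = 4.084253
t=6: π = [0.2101, 0.1613, 0.2689, 0.2253, 0.1343], E[r] = 1.0867, γ^t·E[r] = 0.127844, running G = 4.212098
t=7: π = [0.2101, 0.1613, 0.2689, 0.2253, 0.1343], E[r] = 1.0867, γ^t·E[r] = 0.089491, running G = 4.301588
t=8: π = [0.2101, 0.1613, 0.2689, 0.2253, 0.1343], E[r] = 1.0867, γ^t·E[r] = 0.062643, running G = 4.364232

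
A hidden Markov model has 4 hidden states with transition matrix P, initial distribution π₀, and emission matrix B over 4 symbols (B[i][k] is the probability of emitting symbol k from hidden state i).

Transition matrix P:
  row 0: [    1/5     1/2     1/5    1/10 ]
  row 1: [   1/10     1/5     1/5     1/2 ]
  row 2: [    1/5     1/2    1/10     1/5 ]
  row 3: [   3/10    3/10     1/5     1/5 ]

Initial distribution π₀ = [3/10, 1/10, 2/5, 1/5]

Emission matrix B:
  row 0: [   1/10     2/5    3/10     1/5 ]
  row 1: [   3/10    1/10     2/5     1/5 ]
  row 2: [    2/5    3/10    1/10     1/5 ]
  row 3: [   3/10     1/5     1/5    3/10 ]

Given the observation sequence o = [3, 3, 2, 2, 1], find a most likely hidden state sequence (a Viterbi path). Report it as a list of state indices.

path = [2, 1, 3, 1, 3]

t=0: δ = [6.000e-02, 2.000e-02, 8.000e-02, 6.000e-02]  (obs o_0=3)
t=1: δ = [3.600e-03, 8.000e-03, 2.400e-03, 4.800e-03]  ψ = [3, 2, 0, 2]  (obs o_1=3)
t=2: δ = [4.320e-04, 7.200e-04, 1.600e-04, 8.000e-04]  ψ = [3, 0, 1, 1]  (obs o_2=2)
t=3: δ = [7.200e-05, 9.600e-05, 1.600e-05, 7.200e-05]  ψ = [3, 3, 3, 1]  (obs o_3=2)
t=4: δ = [8.640e-06, 3.600e-06, 5.760e-06, 9.600e-06]  ψ = [3, 0, 1, 1]  (obs o_4=1)
backtrack: best end state = 3; path = [2, 1, 3, 1, 3]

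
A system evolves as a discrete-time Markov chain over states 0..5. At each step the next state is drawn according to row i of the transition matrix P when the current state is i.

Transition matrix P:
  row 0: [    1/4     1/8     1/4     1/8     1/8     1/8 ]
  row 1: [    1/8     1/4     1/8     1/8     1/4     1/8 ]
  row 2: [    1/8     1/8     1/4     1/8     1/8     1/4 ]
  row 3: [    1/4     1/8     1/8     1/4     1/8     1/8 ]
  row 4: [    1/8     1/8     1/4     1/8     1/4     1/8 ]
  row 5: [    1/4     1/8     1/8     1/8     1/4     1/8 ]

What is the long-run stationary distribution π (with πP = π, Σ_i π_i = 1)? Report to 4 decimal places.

Balance equations π_j = Σ_i π_i·P[i][j]:
  π_0 = 1/4·π_0 + 1/8·π_1 + 1/8·π_2 + 1/4·π_3 + 1/8·π_4 + 1/4·π_5
  π_1 = 1/8·π_0 + 1/4·π_1 + 1/8·π_2 + 1/8·π_3 + 1/8·π_4 + 1/8·π_5
  π_2 = 1/4·π_0 + 1/8·π_1 + 1/4·π_2 + 1/8·π_3 + 1/4·π_4 + 1/8·π_5
  π_3 = 1/8·π_0 + 1/8·π_1 + 1/8·π_2 + 1/4·π_3 + 1/8·π_4 + 1/8·π_5
  π_4 = 1/8·π_0 + 1/4·π_1 + 1/8·π_2 + 1/8·π_3 + 1/4·π_4 + 1/4·π_5
  normalize: π_0 + π_1 + π_2 + π_3 + π_4 + π_5 = 1
Solving the linear system gives exactly π = [12/65, 1/7, 89/455, 1/7, 12/65, 68/455].

π = [0.1846, 0.1429, 0.1956, 0.1429, 0.1846, 0.1495]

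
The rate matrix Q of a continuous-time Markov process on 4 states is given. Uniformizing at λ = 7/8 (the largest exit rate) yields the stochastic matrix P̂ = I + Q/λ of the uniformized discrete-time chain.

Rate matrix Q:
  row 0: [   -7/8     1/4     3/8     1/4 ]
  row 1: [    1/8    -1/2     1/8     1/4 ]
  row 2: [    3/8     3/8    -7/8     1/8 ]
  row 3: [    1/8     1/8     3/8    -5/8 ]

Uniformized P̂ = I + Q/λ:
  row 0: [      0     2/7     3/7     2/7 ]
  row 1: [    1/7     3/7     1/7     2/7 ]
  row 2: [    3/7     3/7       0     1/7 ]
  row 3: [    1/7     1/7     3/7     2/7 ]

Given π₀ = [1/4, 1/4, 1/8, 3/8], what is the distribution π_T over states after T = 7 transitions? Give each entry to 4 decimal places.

π = [0.1833, 0.3302, 0.2341, 0.2523]

t=0: π = [0.2500, 0.2500, 0.1250, 0.3750]
t=1: π = [0.1429, 0.2857, 0.3036, 0.2679]
t=2: π = [0.2092, 0.3316, 0.2168, 0.2423]
t=3: π = [0.1749, 0.3294, 0.2409, 0.2547]
t=4: π = [0.1867, 0.3308, 0.2312, 0.2513]
t=5: π = [0.1822, 0.3301, 0.2350, 0.2527]
t=6: π = [0.1840, 0.3303, 0.2336, 0.2521]
t=7: π = [0.1833, 0.3302, 0.2341, 0.2523]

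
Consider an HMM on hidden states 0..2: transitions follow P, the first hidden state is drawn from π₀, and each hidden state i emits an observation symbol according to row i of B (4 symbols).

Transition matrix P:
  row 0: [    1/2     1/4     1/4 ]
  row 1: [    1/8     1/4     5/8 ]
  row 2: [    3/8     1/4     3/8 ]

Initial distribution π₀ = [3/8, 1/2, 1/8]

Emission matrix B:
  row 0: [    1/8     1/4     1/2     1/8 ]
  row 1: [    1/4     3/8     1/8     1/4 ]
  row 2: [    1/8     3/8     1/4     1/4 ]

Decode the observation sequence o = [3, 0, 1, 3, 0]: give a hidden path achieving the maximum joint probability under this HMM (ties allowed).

t=0: δ = [4.688e-02, 1.250e-01, 3.125e-02]  (obs o_0=3)
t=1: δ = [2.930e-03, 7.812e-03, 9.766e-03]  ψ = [0, 1, 1]  (obs o_1=0)
t=2: δ = [9.155e-04, 9.155e-04, 1.831e-03]  ψ = [2, 2, 1]  (obs o_2=1)
t=3: δ = [8.583e-05, 1.144e-04, 1.717e-04]  ψ = [2, 2, 2]  (obs o_3=3)
t=4: δ = [8.047e-06, 1.073e-05, 8.941e-06]  ψ = [2, 2, 1]  (obs o_4=0)
backtrack: best end state = 1; path = [1, 1, 2, 2, 1]

path = [1, 1, 2, 2, 1]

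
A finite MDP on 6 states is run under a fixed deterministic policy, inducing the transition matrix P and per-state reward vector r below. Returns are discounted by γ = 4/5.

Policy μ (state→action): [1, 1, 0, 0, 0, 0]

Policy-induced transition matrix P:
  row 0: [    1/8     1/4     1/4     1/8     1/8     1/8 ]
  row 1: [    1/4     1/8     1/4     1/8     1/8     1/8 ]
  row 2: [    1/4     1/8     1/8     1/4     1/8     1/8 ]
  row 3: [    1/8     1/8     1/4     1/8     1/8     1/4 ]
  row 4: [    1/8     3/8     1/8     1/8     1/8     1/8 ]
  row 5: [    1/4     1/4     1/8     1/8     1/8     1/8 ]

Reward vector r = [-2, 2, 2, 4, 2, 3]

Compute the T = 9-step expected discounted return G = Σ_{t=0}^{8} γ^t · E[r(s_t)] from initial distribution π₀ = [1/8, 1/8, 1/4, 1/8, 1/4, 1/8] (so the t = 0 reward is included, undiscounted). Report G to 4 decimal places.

G = 7.4703

t=0: π = [0.1250, 0.1250, 0.2500, 0.1250, 0.2500, 0.1250], E[r] = 1.8750, γ^t·E[r] = 1.875000, running G = 1.875000
t=1: π = [0.1875, 0.2188, 0.1719, 0.1563, 0.1250, 0.1406], E[r] = 1.7031, γ^t·E[r] = 1.362500, running G = 3.237500
t=2: π = [0.1914, 0.1973, 0.1953, 0.1465, 0.1250, 0.1445], E[r] = 1.6719, γ^t·E[r] = 1.070000, running G = 4.307500
t=3: π = [0.1921, 0.1982, 0.1919, 0.1494, 0.1250, 0.1433], E[r] = 1.6736, γ^t·E[r] = 0.856875, running G = 5.164375
t=4: π = [0.1917, 0.1982, 0.1925, 0.1490, 0.1250, 0.1437], E[r] = 1.6749, γ^t·E[r] = 0.686050, running G = 5.850425
t=5: π = [0.1918, 0.1982, 0.1924, 0.1491, 0.1250, 0.1436], E[r] = 1.6746, γ^t·E[r] = 0.548725, running G = 6.399150
t=6: π = [0.1918, 0.1982, 0.1924, 0.1490, 0.1250, 0.1436], E[r] = 1.6746, γ^t·E[r] = 0.438999, running G = 6.838149
t=7: π = [0.1918, 0.1982, 0.1924, 0.1490, 0.1250, 0.1436], E[r] = 1.6746, γ^t·E[r] = 0.351196, running G = 7.189344
t=8: π = [0.1918, 0.1982, 0.1924, 0.1490, 0.1250, 0.1436], E[r] = 1.6746, γ^t·E[r] = 0.280957, running G = 7.470301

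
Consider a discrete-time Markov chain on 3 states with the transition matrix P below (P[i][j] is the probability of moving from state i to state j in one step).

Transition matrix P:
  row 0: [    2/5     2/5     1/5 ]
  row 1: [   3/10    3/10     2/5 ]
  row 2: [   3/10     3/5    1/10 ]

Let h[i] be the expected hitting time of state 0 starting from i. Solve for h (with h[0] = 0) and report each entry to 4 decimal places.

h = [0.0000, 3.3333, 3.3333]

First-step conditioning: h[0] = 0; for i ≠ 0, h[i] = 1 + Σ_k P[i][k]·h[k].
  h[1] = 1 + 3/10·h[1] + 2/5·h[2]
  h[2] = 1 + 3/5·h[1] + 1/10·h[2]
Solving the 2×2 linear system over states ≠ 0 gives exactly h = [0, 10/3, 10/3] (h[0] = 0 is the target).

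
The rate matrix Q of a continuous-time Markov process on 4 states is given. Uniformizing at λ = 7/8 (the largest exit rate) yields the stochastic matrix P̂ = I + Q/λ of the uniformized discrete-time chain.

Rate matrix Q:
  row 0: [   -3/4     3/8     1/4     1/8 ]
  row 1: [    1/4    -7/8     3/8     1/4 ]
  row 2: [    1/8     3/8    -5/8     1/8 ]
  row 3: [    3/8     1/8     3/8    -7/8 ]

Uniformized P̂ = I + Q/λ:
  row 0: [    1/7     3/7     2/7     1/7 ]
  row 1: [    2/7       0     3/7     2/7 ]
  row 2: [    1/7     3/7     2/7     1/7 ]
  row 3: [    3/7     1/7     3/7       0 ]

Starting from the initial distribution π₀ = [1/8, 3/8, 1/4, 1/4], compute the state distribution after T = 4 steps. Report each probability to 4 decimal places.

π = [0.2267, 0.2709, 0.3461, 0.1563]

t=0: π = [0.1250, 0.3750, 0.2500, 0.2500]
t=1: π = [0.2679, 0.1964, 0.3750, 0.1607]
t=2: π = [0.2168, 0.2985, 0.3367, 0.1480]
t=3: π = [0.2278, 0.2584, 0.3495, 0.1644]
t=4: π = [0.2267, 0.2709, 0.3461, 0.1563]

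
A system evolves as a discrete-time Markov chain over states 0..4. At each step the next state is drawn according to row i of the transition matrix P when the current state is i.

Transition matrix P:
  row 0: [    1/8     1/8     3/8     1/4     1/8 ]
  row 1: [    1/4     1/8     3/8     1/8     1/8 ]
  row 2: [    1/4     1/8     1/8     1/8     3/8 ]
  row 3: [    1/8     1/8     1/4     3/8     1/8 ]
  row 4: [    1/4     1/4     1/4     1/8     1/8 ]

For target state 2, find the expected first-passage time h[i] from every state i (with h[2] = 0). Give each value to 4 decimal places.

h = [3.0450, 2.9907, 0.0000, 3.4800, 3.3645]

First-step conditioning: h[2] = 0; for i ≠ 2, h[i] = 1 + Σ_k P[i][k]·h[k].
  h[0] = 1 + 1/8·h[0] + 1/8·h[1] + 1/4·h[3] + 1/8·h[4]
  h[1] = 1 + 1/4·h[0] + 1/8·h[1] + 1/8·h[3] + 1/8·h[4]
  h[3] = 1 + 1/8·h[0] + 1/8·h[1] + 3/8·h[3] + 1/8·h[4]
  h[4] = 1 + 1/4·h[0] + 1/4·h[1] + 1/8·h[3] + 1/8·h[4]
Solving the 4×4 linear system over states ≠ 2 gives exactly h = [3584/1177, 320/107, 0, 4096/1177, 360/107] (h[2] = 0 is the target).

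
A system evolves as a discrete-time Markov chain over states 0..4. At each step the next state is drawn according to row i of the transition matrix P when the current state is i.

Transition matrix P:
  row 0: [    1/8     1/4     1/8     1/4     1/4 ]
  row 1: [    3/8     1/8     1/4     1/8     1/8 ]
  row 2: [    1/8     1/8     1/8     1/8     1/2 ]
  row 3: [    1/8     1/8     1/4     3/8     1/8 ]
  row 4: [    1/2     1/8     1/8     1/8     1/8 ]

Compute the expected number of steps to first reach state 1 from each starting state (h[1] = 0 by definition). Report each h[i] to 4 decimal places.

h = [5.7778, 0.0000, 6.5299, 6.6325, 6.3248]

First-step conditioning: h[1] = 0; for i ≠ 1, h[i] = 1 + Σ_k P[i][k]·h[k].
  h[0] = 1 + 1/8·h[0] + 1/8·h[2] + 1/4·h[3] + 1/4·h[4]
  h[2] = 1 + 1/8·h[0] + 1/8·h[2] + 1/8·h[3] + 1/2·h[4]
  h[3] = 1 + 1/8·h[0] + 1/4·h[2] + 3/8·h[3] + 1/8·h[4]
  h[4] = 1 + 1/2·h[0] + 1/8·h[2] + 1/8·h[3] + 1/8·h[4]
Solving the 4×4 linear system over states ≠ 1 gives exactly h = [52/9, 0, 764/117, 776/117, 740/117] (h[1] = 0 is the target).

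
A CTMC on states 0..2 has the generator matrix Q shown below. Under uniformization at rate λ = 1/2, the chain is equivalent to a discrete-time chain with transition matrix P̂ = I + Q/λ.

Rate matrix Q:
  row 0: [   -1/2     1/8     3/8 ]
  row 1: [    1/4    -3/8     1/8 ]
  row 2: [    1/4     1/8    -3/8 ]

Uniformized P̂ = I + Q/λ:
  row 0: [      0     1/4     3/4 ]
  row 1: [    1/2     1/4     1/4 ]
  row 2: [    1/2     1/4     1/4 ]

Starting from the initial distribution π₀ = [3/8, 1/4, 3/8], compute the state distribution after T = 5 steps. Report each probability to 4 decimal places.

t=0: π = [0.3750, 0.2500, 0.3750]
t=1: π = [0.3125, 0.2500, 0.4375]
t=2: π = [0.3438, 0.2500, 0.4063]
t=3: π = [0.3281, 0.2500, 0.4219]
t=4: π = [0.3359, 0.2500, 0.4141]
t=5: π = [0.3320, 0.2500, 0.4180]

π = [0.3320, 0.2500, 0.4180]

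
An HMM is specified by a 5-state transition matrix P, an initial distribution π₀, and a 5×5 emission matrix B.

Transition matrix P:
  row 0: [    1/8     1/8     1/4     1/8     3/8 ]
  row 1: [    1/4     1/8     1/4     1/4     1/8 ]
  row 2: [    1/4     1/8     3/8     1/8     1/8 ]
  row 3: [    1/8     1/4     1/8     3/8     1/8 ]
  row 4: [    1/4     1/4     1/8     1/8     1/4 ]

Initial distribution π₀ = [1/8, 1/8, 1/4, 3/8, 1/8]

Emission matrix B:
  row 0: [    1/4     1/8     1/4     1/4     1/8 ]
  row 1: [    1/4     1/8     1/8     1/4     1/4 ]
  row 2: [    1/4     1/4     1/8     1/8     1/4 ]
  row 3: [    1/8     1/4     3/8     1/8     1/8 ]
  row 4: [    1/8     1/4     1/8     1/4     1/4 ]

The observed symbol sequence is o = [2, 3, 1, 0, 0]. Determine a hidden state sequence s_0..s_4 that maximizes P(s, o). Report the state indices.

path = [3, 1, 2, 2, 2]

t=0: δ = [3.125e-02, 1.562e-02, 3.125e-02, 1.406e-01, 1.562e-02]  (obs o_0=2)
t=1: δ = [4.395e-03, 8.789e-03, 2.197e-03, 6.592e-03, 4.395e-03]  ψ = [3, 3, 3, 3, 3]  (obs o_1=3)
t=2: δ = [2.747e-04, 2.060e-04, 5.493e-04, 6.180e-04, 4.120e-04]  ψ = [1, 3, 1, 3, 0]  (obs o_2=1)
t=3: δ = [3.433e-05, 3.862e-05, 5.150e-05, 2.897e-05, 1.287e-05]  ψ = [2, 3, 2, 3, 0]  (obs o_3=0)
t=4: δ = [3.219e-06, 1.810e-06, 4.828e-06, 1.358e-06, 1.609e-06]  ψ = [2, 3, 2, 3, 0]  (obs o_4=0)
backtrack: best end state = 2; path = [3, 1, 2, 2, 2]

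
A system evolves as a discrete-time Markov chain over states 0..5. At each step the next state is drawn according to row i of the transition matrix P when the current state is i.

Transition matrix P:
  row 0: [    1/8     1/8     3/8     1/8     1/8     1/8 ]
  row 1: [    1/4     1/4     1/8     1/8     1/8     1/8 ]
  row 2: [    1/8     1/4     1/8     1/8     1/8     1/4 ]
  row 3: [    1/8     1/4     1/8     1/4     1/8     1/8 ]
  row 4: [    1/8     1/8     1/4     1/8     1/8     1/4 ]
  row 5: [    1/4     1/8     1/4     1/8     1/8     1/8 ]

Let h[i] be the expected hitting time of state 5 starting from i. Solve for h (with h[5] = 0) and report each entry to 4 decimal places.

h = [5.9480, 6.1132, 5.3697, 6.1368, 5.2768, 0.0000]

First-step conditioning: h[5] = 0; for i ≠ 5, h[i] = 1 + Σ_k P[i][k]·h[k].
  h[0] = 1 + 1/8·h[0] + 1/8·h[1] + 3/8·h[2] + 1/8·h[3] + 1/8·h[4]
  h[1] = 1 + 1/4·h[0] + 1/4·h[1] + 1/8·h[2] + 1/8·h[3] + 1/8·h[4]
  h[2] = 1 + 1/8·h[0] + 1/4·h[1] + 1/8·h[2] + 1/8·h[3] + 1/8·h[4]
  h[3] = 1 + 1/8·h[0] + 1/4·h[1] + 1/8·h[2] + 1/4·h[3] + 1/8·h[4]
  h[4] = 1 + 1/8·h[0] + 1/8·h[1] + 1/4·h[2] + 1/8·h[3] + 1/8·h[4]
Solving the 5×5 linear system over states ≠ 5 gives exactly h = [32256/5423, 33152/5423, 29120/5423, 33280/5423, 28616/5423, 0] (h[5] = 0 is the target).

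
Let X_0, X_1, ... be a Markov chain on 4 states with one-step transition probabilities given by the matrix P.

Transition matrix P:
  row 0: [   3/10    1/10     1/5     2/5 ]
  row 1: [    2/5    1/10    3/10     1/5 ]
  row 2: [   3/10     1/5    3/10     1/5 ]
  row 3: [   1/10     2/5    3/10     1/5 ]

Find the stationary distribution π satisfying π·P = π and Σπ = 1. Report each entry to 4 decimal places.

π = [0.2696, 0.2035, 0.2730, 0.2539]

Balance equations π_j = Σ_i π_i·P[i][j]:
  π_0 = 3/10·π_0 + 2/5·π_1 + 3/10·π_2 + 1/10·π_3
  π_1 = 1/10·π_0 + 1/10·π_1 + 1/5·π_2 + 2/5·π_3
  π_2 = 1/5·π_0 + 3/10·π_1 + 3/10·π_2 + 3/10·π_3
  normalize: π_0 + π_1 + π_2 + π_3 = 1
Solving the linear system gives exactly π = [31/115, 117/575, 157/575, 146/575].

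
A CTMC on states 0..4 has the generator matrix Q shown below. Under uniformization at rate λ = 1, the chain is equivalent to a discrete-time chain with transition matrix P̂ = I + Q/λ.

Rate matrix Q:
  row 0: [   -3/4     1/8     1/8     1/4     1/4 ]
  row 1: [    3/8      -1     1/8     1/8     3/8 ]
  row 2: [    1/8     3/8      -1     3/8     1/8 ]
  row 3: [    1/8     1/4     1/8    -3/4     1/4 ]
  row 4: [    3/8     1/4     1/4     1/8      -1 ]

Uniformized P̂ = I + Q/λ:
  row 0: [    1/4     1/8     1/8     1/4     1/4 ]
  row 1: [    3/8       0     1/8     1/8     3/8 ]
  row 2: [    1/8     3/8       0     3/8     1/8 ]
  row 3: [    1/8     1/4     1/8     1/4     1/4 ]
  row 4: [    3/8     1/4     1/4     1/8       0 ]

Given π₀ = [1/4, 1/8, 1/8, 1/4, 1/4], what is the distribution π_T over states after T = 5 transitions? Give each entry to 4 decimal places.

t=0: π = [0.2500, 0.1250, 0.1250, 0.2500, 0.2500]
t=1: π = [0.2500, 0.2031, 0.1406, 0.2188, 0.1875]
t=2: π = [0.2539, 0.1855, 0.1309, 0.2188, 0.2109]
t=3: π = [0.2559, 0.1882, 0.1350, 0.2168, 0.2041]
t=4: π = [0.2551, 0.1878, 0.1336, 0.2178, 0.2056]
t=5: π = [0.2552, 0.1879, 0.1340, 0.2175, 0.2054]

π = [0.2552, 0.1879, 0.1340, 0.2175, 0.2054]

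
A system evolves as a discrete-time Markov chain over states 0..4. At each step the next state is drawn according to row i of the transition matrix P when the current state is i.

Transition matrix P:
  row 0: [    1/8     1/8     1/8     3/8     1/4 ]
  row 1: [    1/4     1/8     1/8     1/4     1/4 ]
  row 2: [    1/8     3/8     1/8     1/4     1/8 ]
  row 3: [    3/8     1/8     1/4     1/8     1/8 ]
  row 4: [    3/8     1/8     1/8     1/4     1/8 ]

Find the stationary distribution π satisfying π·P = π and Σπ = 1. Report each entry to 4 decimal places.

π = [0.2523, 0.1641, 0.1563, 0.2503, 0.1771]

Balance equations π_j = Σ_i π_i·P[i][j]:
  π_0 = 1/8·π_0 + 1/4·π_1 + 1/8·π_2 + 3/8·π_3 + 3/8·π_4
  π_1 = 1/8·π_0 + 1/8·π_1 + 3/8·π_2 + 1/8·π_3 + 1/8·π_4
  π_2 = 1/8·π_0 + 1/8·π_1 + 1/8·π_2 + 1/4·π_3 + 1/8·π_4
  π_3 = 3/8·π_0 + 1/4·π_1 + 1/4·π_2 + 1/8·π_3 + 1/4·π_4
  normalize: π_0 + π_1 + π_2 + π_3 + π_4 = 1
Solving the linear system gives exactly π = [27/107, 158/963, 301/1926, 241/963, 341/1926].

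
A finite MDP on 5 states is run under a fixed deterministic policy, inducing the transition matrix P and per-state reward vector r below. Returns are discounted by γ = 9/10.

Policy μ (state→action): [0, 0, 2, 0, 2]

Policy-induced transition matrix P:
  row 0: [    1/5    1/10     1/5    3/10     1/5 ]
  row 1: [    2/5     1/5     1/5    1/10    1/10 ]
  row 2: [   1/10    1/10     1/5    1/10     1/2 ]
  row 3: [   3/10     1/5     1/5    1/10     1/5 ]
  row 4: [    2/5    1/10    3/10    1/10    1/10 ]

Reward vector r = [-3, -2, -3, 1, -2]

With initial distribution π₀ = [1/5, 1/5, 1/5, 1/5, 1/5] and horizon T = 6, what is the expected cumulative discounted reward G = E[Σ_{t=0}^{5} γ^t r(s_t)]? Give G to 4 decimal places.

t=0: π = [0.2000, 0.2000, 0.2000, 0.2000, 0.2000], E[r] = -1.8000, γ^t·E[r] = -1.800000, running G = -1.800000
t=1: π = [0.2800, 0.1400, 0.2200, 0.1400, 0.2200], E[r] = -2.0800, γ^t·E[r] = -1.872000, running G = -3.672000
t=2: π = [0.2640, 0.1280, 0.2220, 0.1560, 0.2300], E[r] = -2.0180, γ^t·E[r] = -1.634580, running G = -5.306580
t=3: π = [0.2650, 0.1284, 0.2230, 0.1528, 0.2308], E[r] = -2.0296, γ^t·E[r] = -1.479578, running G = -6.786158
t=4: π = [0.2648, 0.1281, 0.2231, 0.1530, 0.2310], E[r] = -2.0289, γ^t·E[r] = -1.331161, running G = -8.117320
t=5: π = [0.2648, 0.1281, 0.2231, 0.1530, 0.2310], E[r] = -2.0290, γ^t·E[r] = -1.198115, running G = -9.315435

G = -9.3154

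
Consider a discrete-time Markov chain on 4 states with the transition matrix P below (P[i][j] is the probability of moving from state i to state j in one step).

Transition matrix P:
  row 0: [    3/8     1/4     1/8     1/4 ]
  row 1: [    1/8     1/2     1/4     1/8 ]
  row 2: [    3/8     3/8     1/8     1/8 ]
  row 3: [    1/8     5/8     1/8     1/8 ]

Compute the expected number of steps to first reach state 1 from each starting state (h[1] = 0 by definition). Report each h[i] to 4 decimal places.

First-step conditioning: h[1] = 0; for i ≠ 1, h[i] = 1 + Σ_k P[i][k]·h[k].
  h[0] = 1 + 3/8·h[0] + 1/8·h[2] + 1/4·h[3]
  h[2] = 1 + 3/8·h[0] + 1/8·h[2] + 1/8·h[3]
  h[3] = 1 + 1/8·h[0] + 1/8·h[2] + 1/8·h[3]
Solving the 3×3 linear system over states ≠ 1 gives exactly h = [32/11, 0, 8/3, 64/33] (h[1] = 0 is the target).

h = [2.9091, 0.0000, 2.6667, 1.9394]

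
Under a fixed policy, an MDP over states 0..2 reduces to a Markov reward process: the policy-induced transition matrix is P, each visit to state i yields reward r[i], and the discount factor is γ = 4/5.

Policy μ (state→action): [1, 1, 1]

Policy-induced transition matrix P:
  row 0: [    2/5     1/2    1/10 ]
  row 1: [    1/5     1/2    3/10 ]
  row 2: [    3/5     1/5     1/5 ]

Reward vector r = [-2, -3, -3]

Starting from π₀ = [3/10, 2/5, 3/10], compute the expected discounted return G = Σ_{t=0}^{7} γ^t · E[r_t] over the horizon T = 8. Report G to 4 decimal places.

t=0: π = [0.3000, 0.4000, 0.3000], E[r] = -2.7000, γ^t·E[r] = -2.700000, running G = -2.700000
t=1: π = [0.3800, 0.4100, 0.2100], E[r] = -2.6200, γ^t·E[r] = -2.096000, running G = -4.796000
t=2: π = [0.3600, 0.4370, 0.2030], E[r] = -2.6400, γ^t·E[r] = -1.689600, running G = -6.485600
t=3: π = [0.3532, 0.4391, 0.2077], E[r] = -2.6468, γ^t·E[r] = -1.355162, running G = -7.840762
t=4: π = [0.3537, 0.4377, 0.2086], E[r] = -2.6463, γ^t·E[r] = -1.083916, running G = -8.924678
t=5: π = [0.3542, 0.4374, 0.2084], E[r] = -2.6458, γ^t·E[r] = -0.866982, running G = -9.791660
t=6: π = [0.3542, 0.4375, 0.2083], E[r] = -2.6458, γ^t·E[r] = -0.693582, running G = -10.485242
t=7: π = [0.3542, 0.4375, 0.2083], E[r] = -2.6458, γ^t·E[r] = -0.554871, running G = -11.040113

G = -11.0401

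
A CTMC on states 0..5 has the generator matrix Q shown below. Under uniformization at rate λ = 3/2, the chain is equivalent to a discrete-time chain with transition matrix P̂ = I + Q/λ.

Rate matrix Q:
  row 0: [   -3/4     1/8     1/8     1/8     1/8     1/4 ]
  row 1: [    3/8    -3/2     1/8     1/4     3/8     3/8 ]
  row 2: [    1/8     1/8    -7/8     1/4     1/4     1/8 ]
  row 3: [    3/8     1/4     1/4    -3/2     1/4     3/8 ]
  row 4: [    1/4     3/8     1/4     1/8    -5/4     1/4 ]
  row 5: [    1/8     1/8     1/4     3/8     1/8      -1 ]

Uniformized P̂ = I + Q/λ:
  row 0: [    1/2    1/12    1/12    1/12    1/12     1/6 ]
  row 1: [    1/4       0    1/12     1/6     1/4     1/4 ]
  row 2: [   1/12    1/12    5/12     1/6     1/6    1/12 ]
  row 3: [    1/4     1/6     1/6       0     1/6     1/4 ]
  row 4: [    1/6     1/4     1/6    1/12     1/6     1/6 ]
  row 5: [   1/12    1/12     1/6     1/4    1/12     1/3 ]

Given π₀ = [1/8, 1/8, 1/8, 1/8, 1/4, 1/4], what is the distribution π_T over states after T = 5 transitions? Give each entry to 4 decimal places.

π = [0.2308, 0.1085, 0.1847, 0.1311, 0.1394, 0.2055]

t=0: π = [0.1250, 0.1250, 0.1250, 0.1250, 0.2500, 0.2500]
t=1: π = [0.1979, 0.1250, 0.1771, 0.1354, 0.1458, 0.2188]
t=2: π = [0.2214, 0.1085, 0.1840, 0.1337, 0.1424, 0.2101]
t=3: π = [0.2278, 0.1092, 0.1852, 0.1316, 0.1398, 0.2065]
t=4: π = [0.2300, 0.1085, 0.1849, 0.1313, 0.1396, 0.2057]
t=5: π = [0.2308, 0.1085, 0.1847, 0.1311, 0.1394, 0.2055]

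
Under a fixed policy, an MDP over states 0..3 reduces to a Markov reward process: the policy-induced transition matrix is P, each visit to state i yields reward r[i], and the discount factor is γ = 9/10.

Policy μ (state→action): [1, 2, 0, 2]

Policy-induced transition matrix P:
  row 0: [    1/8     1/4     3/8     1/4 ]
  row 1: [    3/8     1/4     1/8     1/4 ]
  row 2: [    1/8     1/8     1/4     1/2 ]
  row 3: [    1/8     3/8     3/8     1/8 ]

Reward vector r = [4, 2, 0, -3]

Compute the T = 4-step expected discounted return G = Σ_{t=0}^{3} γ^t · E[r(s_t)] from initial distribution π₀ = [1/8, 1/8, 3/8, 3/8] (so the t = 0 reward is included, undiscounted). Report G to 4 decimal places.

t=0: π = [0.1250, 0.1250, 0.3750, 0.3750], E[r] = -0.3750, γ^t·E[r] = -0.375000, running G = -0.375000
t=1: π = [0.1563, 0.2500, 0.2969, 0.2969], E[r] = 0.2344, γ^t·E[r] = 0.210938, running G = -0.164063
t=2: π = [0.1875, 0.2500, 0.2754, 0.2871], E[r] = 0.3887, γ^t·E[r] = 0.314824, running G = 0.150762
t=3: π = [0.1875, 0.2515, 0.2781, 0.2830], E[r] = 0.4041, γ^t·E[r] = 0.294554, running G = 0.445316

G = 0.4453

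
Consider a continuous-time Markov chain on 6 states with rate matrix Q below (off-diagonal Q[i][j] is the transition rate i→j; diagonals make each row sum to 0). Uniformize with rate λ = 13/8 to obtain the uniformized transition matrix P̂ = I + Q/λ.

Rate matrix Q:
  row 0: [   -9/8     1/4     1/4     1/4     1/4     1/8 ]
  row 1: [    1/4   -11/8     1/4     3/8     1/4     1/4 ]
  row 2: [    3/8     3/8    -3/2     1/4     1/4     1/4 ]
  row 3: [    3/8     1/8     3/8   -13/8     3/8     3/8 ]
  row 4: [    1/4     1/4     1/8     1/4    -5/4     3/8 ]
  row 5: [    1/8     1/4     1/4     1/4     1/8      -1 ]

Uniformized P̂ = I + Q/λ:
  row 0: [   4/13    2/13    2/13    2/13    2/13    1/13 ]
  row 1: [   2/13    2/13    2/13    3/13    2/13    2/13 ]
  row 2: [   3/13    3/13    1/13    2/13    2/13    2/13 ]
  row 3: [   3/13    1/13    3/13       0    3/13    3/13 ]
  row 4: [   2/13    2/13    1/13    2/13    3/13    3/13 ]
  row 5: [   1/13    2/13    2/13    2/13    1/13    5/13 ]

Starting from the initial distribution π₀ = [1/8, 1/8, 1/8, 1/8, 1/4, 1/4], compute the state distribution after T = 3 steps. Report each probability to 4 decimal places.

π = [0.1874, 0.1537, 0.1417, 0.1435, 0.1604, 0.2132]

t=0: π = [0.1250, 0.1250, 0.1250, 0.1250, 0.2500, 0.2500]
t=1: π = [0.1731, 0.1538, 0.1346, 0.1442, 0.1635, 0.2308]
t=2: π = [0.1842, 0.1531, 0.1420, 0.1435, 0.1598, 0.2175]
t=3: π = [0.1874, 0.1537, 0.1417, 0.1435, 0.1604, 0.2132]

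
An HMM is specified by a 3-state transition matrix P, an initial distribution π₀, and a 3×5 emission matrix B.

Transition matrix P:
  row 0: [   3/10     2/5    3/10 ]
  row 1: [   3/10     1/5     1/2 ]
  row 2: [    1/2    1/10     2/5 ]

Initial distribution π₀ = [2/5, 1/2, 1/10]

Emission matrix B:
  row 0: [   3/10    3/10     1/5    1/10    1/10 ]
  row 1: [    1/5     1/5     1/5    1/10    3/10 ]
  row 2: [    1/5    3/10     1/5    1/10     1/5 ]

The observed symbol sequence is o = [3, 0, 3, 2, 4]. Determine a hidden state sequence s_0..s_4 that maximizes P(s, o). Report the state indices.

t=0: δ = [4.000e-02, 5.000e-02, 1.000e-02]  (obs o_0=3)
t=1: δ = [4.500e-03, 3.200e-03, 5.000e-03]  ψ = [1, 0, 1]  (obs o_1=0)
t=2: δ = [2.500e-04, 1.800e-04, 2.000e-04]  ψ = [2, 0, 2]  (obs o_2=3)
t=3: δ = [2.000e-05, 2.000e-05, 1.800e-05]  ψ = [2, 0, 1]  (obs o_3=2)
t=4: δ = [9.000e-07, 2.400e-06, 2.000e-06]  ψ = [2, 0, 1]  (obs o_4=4)
backtrack: best end state = 1; path = [1, 2, 2, 0, 1]

path = [1, 2, 2, 0, 1]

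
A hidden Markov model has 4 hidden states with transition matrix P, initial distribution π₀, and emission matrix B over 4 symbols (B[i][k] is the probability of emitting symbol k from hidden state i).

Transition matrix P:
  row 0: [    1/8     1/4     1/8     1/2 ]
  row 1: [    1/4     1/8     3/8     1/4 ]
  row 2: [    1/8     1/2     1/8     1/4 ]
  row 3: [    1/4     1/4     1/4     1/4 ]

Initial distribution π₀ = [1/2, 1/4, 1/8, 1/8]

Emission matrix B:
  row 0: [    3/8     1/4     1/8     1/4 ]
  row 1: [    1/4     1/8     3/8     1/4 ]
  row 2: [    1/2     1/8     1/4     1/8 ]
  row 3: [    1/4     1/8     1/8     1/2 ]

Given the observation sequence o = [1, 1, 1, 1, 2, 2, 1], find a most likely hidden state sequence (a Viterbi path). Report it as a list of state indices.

t=0: δ = [1.250e-01, 3.125e-02, 1.562e-02, 1.562e-02]  (obs o_0=1)
t=1: δ = [3.906e-03, 3.906e-03, 1.953e-03, 7.812e-03]  ψ = [0, 0, 0, 0]  (obs o_1=1)
t=2: δ = [4.883e-04, 2.441e-04, 2.441e-04, 2.441e-04]  ψ = [3, 3, 3, 0]  (obs o_2=1)
t=3: δ = [1.526e-05, 1.526e-05, 1.144e-05, 3.052e-05]  ψ = [0, 0, 1, 0]  (obs o_3=1)
t=4: δ = [9.537e-07, 2.861e-06, 1.907e-06, 9.537e-07]  ψ = [3, 3, 3, 0]  (obs o_4=2)
t=5: δ = [8.941e-08, 3.576e-07, 2.682e-07, 8.941e-08]  ψ = [1, 2, 1, 1]  (obs o_5=2)
t=6: δ = [2.235e-08, 1.676e-08, 1.676e-08, 1.118e-08]  ψ = [1, 2, 1, 1]  (obs o_6=1)
backtrack: best end state = 0; path = [0, 3, 0, 3, 2, 1, 0]

path = [0, 3, 0, 3, 2, 1, 0]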